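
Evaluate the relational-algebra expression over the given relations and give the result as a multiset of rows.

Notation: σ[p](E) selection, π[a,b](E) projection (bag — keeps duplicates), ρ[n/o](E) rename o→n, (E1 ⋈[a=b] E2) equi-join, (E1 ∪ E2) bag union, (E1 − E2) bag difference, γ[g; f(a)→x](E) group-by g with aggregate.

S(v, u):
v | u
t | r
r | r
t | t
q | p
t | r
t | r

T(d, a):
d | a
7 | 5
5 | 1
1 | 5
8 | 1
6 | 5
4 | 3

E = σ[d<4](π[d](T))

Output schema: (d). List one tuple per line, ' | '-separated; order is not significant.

Stepwise |·|:
  T → 6
  π[d](T) → 6
  σ[d<4](π[d](T)) → 1

== RESULT ==
d
1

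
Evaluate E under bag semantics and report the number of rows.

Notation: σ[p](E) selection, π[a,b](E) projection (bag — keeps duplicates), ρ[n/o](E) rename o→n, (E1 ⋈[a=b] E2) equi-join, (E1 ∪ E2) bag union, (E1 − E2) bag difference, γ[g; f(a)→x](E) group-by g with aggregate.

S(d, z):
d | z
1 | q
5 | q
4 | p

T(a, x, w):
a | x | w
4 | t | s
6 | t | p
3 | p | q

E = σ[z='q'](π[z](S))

Subexpression sizes:
  S → 3
  π[z](S) → 3
  σ[z='q'](π[z](S)) → 2

|E| = 2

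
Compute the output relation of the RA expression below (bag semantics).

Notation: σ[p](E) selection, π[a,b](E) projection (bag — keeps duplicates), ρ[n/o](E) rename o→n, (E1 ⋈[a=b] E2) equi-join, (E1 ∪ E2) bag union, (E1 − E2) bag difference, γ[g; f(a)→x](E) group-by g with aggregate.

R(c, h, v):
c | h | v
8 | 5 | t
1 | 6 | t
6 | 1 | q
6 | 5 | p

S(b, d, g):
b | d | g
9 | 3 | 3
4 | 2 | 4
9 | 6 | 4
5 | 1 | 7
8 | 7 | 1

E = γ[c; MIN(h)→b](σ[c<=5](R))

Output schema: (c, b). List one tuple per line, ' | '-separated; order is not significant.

Subexpression sizes:
  R → 4
  σ[c<=5](R) → 1
  γ[c; MIN(h)→b](σ[c<=5](R)) → 1

== RESULT ==
c | b
1 | 6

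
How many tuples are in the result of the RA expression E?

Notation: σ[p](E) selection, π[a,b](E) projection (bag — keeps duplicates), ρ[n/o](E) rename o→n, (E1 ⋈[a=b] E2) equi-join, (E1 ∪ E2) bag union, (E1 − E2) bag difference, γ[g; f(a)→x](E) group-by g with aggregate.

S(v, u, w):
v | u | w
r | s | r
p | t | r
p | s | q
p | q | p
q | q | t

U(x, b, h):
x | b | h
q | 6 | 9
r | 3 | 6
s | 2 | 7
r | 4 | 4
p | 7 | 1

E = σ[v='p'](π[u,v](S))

Row counts bottom-up:
  S → 5
  π[u,v](S) → 5
  σ[v='p'](π[u,v](S)) → 3

|E| = 3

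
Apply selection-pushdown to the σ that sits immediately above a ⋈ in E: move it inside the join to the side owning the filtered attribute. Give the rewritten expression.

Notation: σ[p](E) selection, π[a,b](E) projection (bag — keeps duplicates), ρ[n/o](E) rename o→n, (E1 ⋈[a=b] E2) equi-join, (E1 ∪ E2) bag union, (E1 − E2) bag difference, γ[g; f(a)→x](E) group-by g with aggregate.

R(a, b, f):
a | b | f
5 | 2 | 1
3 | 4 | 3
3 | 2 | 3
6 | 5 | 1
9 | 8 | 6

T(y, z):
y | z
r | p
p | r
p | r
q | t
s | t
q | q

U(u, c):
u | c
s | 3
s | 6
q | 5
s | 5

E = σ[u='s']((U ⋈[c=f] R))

σ filters on u, owned by the left side.
E' = (σ[u='s'](U) ⋈[c=f] R)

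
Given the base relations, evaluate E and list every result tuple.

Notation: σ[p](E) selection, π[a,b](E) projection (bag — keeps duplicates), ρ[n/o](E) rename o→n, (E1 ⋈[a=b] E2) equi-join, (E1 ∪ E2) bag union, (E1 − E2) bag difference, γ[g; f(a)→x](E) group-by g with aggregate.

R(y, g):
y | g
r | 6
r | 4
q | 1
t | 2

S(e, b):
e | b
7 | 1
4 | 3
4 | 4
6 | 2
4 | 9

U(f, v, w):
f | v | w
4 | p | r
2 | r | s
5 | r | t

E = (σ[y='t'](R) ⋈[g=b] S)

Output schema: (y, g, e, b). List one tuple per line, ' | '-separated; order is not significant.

Row counts bottom-up:
  R → 4
  σ[y='t'](R) → 1
  S → 5
  (σ[y='t'](R) ⋈[g=b] S) → 1

== RESULT ==
y | g | e | b
t | 2 | 6 | 2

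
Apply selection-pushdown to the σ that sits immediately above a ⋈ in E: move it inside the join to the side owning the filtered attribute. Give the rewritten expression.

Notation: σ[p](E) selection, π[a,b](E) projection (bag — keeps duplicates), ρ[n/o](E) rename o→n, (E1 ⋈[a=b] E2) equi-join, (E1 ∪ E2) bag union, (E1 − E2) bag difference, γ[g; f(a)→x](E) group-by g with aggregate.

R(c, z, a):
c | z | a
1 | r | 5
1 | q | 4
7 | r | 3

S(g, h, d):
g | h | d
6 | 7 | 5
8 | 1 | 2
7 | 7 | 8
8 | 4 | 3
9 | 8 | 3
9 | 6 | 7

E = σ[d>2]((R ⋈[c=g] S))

σ filters on d, owned by the right side.
E' = (R ⋈[c=g] σ[d>2](S))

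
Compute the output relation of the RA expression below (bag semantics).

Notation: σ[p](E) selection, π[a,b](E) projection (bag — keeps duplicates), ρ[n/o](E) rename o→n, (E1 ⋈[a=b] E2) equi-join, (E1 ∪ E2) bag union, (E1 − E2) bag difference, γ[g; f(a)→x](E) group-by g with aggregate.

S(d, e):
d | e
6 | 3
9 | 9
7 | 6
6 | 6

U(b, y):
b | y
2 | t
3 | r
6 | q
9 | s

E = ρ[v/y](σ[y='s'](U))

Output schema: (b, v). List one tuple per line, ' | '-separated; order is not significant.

Subexpression sizes:
  U → 4
  σ[y='s'](U) → 1
  ρ[v/y](σ[y='s'](U)) → 1

== RESULT ==
b | v
9 | s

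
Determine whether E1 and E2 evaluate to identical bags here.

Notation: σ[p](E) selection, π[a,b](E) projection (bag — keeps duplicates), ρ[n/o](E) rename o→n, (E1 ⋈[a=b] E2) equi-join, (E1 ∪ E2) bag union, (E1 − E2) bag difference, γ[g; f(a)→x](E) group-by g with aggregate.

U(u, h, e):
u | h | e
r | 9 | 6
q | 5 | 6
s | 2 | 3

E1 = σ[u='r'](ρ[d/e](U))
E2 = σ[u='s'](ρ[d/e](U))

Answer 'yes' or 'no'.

E1 stepwise |·|:
  U → 3
  ρ[d/e](U) → 3
  σ[u='r'](ρ[d/e](U)) → 1
E2 stepwise |·|:
  U → 3
  ρ[d/e](U) → 3
  σ[u='s'](ρ[d/e](U)) → 1

E1 result:
u | h | d
r | 9 | 6
E2 result:
u | h | d
s | 2 | 3
Witness: ('r', 9, 6) appears 1× in E1 but 0× in E2.

no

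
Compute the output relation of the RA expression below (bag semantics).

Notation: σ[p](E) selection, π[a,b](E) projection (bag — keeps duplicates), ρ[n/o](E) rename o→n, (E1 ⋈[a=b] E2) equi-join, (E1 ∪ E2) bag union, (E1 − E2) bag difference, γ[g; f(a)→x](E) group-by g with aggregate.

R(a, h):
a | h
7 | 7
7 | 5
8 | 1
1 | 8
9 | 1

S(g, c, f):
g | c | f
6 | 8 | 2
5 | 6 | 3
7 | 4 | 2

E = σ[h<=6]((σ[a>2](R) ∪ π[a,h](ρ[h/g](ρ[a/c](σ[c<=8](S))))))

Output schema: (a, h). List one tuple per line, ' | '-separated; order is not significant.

Subexpression sizes:
  R → 5
  σ[a>2](R) → 4
  S → 3
  σ[c<=8](S) → 3
  ρ[a/c](σ[c<=8](S)) → 3
  ρ[h/g](ρ[a/c](σ[c<=8](S))) → 3
  π[a,h](ρ[h/g](ρ[a/c](σ[c<=8](S)))) → 3
  (σ[a>2](R) ∪ π[a,h](ρ[h/g](ρ[a/c](σ[c<=8](S))))) → 7
  σ[h<=6]((σ[a>2](R) ∪ π[a,h](ρ[h/g](ρ[a/c](σ[c<=8](S)))))) → 5

== RESULT ==
a | h
6 | 5
7 | 5
8 | 1
8 | 6
9 | 1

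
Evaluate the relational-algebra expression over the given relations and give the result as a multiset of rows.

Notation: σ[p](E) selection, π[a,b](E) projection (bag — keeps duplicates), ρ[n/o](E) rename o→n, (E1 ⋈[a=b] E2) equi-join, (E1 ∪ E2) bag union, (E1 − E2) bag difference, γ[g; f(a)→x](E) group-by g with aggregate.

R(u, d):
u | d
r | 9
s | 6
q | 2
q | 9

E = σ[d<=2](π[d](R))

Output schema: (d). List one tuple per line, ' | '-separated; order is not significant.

Stepwise |·|:
  R → 4
  π[d](R) → 4
  σ[d<=2](π[d](R)) → 1

== RESULT ==
d
2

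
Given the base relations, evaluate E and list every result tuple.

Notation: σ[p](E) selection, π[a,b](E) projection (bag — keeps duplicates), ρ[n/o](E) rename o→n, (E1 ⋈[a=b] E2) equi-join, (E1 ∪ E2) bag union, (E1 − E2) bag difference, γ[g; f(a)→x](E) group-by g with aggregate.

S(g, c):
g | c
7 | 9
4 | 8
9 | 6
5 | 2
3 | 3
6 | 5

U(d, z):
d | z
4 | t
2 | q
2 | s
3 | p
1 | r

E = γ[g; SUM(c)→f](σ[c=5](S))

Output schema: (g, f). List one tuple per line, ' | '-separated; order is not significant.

Row counts bottom-up:
  S → 6
  σ[c=5](S) → 1
  γ[g; SUM(c)→f](σ[c=5](S)) → 1

== RESULT ==
g | f
6 | 5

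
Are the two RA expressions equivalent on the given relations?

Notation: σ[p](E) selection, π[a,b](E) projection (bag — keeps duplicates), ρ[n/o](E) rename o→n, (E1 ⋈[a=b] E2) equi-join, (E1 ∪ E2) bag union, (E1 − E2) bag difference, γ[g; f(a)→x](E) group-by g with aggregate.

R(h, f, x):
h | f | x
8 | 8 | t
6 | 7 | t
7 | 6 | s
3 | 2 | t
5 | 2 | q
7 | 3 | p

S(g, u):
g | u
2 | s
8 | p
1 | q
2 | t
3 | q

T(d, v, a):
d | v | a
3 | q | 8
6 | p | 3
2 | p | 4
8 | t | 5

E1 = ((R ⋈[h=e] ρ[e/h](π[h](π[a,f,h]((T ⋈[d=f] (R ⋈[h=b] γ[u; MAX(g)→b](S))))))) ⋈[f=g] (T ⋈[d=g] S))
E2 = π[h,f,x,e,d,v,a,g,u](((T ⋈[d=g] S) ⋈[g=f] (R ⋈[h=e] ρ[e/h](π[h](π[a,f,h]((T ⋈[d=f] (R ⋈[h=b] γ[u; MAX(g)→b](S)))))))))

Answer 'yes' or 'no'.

E1 per-node cardinality:
  R → 6
  T → 4
  R → 6
  S → 5
  γ[u; MAX(g)→b](S) → 4
  (R ⋈[h=b] γ[u; MAX(g)→b](S)) → 2
  (T ⋈[d=f] (R ⋈[h=b] γ[u; MAX(g)→b](S))) → 2
  π[a,f,h]((T ⋈[d=f] (R ⋈[h=b] γ[u; MAX(g)→b](S)))) → 2
  π[h](π[a,f,h]((T ⋈[d=f] (R ⋈[h=b] γ[u; MAX(g)→b](S))))) → 2
  ρ[e/h](π[h](π[a,f,h]((T ⋈[d=f] (R ⋈[h=b] γ[u; MAX(g)→b](S)))))) → 2
  (R ⋈[h=e] ρ[e/h](π[h](π[a,f,h]((T ⋈[d=f] (R ⋈[h=b] γ[u; MAX(g)→b](S))))))) → 2
  T → 4
  S → 5
  (T ⋈[d=g] S) → 4
  ((R ⋈[h=e] ρ[e/h](π[h](π[a,f,h]((T ⋈[d=f] (R ⋈[h=b] γ[u; MAX(g)→b](S))))))) ⋈[f=g] (T ⋈[d=g] S)) → 3
E2 per-node cardinality:
  T → 4
  S → 5
  (T ⋈[d=g] S) → 4
  R → 6
  T → 4
  R → 6
  S → 5
  γ[u; MAX(g)→b](S) → 4
  (R ⋈[h=b] γ[u; MAX(g)→b](S)) → 2
  (T ⋈[d=f] (R ⋈[h=b] γ[u; MAX(g)→b](S))) → 2
  π[a,f,h]((T ⋈[d=f] (R ⋈[h=b] γ[u; MAX(g)→b](S)))) → 2
  π[h](π[a,f,h]((T ⋈[d=f] (R ⋈[h=b] γ[u; MAX(g)→b](S))))) → 2
  ρ[e/h](π[h](π[a,f,h]((T ⋈[d=f] (R ⋈[h=b] γ[u; MAX(g)→b](S)))))) → 2
  (R ⋈[h=e] ρ[e/h](π[h](π[a,f,h]((T ⋈[d=f] (R ⋈[h=b] γ[u; MAX(g)→b](S))))))) → 2
  ((T ⋈[d=g] S) ⋈[g=f] (R ⋈[h=e] ρ[e/h](π[h](π[a,f,h]((T ⋈[d=f] (R ⋈[h=b] γ[u; MAX(g)→b](S)))))))) → 3
  π[h,f,x,e,d,v,a,g,u](((T ⋈[d=g] S) ⋈[g=f] (R ⋈[h=e] ρ[e/h](π[h](π[a,f,h]((T ⋈[d=f] (R ⋈[h=b] γ[u; MAX(g)→b](S))))))))) → 3

E1 and E2 produce the same multiset:
h | f | x | e | d | v | a | g | u
3 | 2 | t | 3 | 2 | p | 4 | 2 | s
3 | 2 | t | 3 | 2 | p | 4 | 2 | t
8 | 8 | t | 8 | 8 | t | 5 | 8 | p

yes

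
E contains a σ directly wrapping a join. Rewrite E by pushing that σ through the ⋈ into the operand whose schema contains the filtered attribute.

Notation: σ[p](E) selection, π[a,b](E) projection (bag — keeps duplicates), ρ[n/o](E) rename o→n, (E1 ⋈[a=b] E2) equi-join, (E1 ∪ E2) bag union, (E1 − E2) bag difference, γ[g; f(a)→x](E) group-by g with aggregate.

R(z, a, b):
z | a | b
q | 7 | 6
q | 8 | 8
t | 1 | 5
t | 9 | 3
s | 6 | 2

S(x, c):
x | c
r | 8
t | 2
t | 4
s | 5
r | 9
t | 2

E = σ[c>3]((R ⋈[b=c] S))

σ filters on c, owned by the right side.
E' = (R ⋈[b=c] σ[c>3](S))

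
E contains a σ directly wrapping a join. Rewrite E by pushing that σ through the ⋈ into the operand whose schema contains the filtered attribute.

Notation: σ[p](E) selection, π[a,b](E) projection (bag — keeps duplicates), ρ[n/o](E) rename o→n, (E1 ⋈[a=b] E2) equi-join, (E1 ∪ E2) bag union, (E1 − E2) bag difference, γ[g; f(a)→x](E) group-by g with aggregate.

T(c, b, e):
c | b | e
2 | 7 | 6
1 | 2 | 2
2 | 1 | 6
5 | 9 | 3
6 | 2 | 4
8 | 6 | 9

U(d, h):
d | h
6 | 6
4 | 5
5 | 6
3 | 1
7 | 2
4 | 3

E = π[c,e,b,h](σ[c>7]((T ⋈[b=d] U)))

σ filters on c, owned by the left side.
E' = π[c,e,b,h]((σ[c>7](T) ⋈[b=d] U))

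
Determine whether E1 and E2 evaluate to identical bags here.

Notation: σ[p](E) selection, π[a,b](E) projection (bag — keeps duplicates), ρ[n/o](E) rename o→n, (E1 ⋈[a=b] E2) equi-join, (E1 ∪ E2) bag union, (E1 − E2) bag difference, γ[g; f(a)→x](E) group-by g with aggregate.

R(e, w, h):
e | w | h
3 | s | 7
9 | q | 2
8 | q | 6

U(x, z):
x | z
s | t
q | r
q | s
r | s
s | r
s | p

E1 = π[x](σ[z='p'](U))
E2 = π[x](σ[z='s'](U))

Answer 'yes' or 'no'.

E1 row counts bottom-up:
  U → 6
  σ[z='p'](U) → 1
  π[x](σ[z='p'](U)) → 1
E2 row counts bottom-up:
  U → 6
  σ[z='s'](U) → 2
  π[x](σ[z='s'](U)) → 2

E1 result:
x
s
E2 result:
x
q
r
Witness: ('q',) appears 0× in E1 but 1× in E2.

no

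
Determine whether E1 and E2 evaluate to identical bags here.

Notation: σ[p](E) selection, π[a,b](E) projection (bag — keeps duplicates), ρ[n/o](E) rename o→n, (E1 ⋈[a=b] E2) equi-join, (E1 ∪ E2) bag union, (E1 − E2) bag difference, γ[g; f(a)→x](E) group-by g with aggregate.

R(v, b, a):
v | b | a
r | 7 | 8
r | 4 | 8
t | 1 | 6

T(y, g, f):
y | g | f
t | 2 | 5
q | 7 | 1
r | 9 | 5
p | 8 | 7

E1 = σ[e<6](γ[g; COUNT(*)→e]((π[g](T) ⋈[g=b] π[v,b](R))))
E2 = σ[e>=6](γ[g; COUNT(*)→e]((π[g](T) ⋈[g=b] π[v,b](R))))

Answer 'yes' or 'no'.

E1 stepwise |·|:
  T → 4
  π[g](T) → 4
  R → 3
  π[v,b](R) → 3
  (π[g](T) ⋈[g=b] π[v,b](R)) → 1
  γ[g; COUNT(*)→e]((π[g](T) ⋈[g=b] π[v,b](R))) → 1
  σ[e<6](γ[g; COUNT(*)→e]((π[g](T) ⋈[g=b] π[v,b](R)))) → 1
E2 stepwise |·|:
  T → 4
  π[g](T) → 4
  R → 3
  π[v,b](R) → 3
  (π[g](T) ⋈[g=b] π[v,b](R)) → 1
  γ[g; COUNT(*)→e]((π[g](T) ⋈[g=b] π[v,b](R))) → 1
  σ[e>=6](γ[g; COUNT(*)→e]((π[g](T) ⋈[g=b] π[v,b](R)))) → 0

E1 result:
g | e
7 | 1
E2 result:
g | e
(0 rows)
Witness: (7, 1) appears 1× in E1 but 0× in E2.

no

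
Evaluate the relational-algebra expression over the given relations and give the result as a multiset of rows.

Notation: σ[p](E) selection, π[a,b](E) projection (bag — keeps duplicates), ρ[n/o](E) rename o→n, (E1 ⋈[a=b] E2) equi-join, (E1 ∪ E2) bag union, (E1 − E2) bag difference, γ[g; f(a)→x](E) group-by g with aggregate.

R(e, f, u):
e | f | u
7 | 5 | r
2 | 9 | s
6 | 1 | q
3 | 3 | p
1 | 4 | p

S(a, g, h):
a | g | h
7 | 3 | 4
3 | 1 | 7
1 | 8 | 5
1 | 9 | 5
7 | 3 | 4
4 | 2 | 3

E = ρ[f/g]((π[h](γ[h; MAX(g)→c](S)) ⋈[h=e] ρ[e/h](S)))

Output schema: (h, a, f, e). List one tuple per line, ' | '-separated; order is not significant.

Subexpression sizes:
  S → 6
  γ[h; MAX(g)→c](S) → 4
  π[h](γ[h; MAX(g)→c](S)) → 4
  S → 6
  ρ[e/h](S) → 6
  (π[h](γ[h; MAX(g)→c](S)) ⋈[h=e] ρ[e/h](S)) → 6
  ρ[f/g]((π[h](γ[h; MAX(g)→c](S)) ⋈[h=e] ρ[e/h](S))) → 6

== RESULT ==
h | a | f | e
3 | 4 | 2 | 3
4 | 7 | 3 | 4
4 | 7 | 3 | 4
5 | 1 | 8 | 5
5 | 1 | 9 | 5
7 | 3 | 1 | 7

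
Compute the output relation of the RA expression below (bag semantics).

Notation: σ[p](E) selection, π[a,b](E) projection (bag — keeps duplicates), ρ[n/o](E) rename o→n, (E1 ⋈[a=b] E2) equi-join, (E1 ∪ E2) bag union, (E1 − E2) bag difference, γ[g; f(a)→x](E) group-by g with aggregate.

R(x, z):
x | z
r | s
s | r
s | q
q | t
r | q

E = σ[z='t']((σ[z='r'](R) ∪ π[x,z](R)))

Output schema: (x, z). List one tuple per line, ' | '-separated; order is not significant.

Subexpression sizes:
  R → 5
  σ[z='r'](R) → 1
  R → 5
  π[x,z](R) → 5
  (σ[z='r'](R) ∪ π[x,z](R)) → 6
  σ[z='t']((σ[z='r'](R) ∪ π[x,z](R))) → 1

== RESULT ==
x | z
q | t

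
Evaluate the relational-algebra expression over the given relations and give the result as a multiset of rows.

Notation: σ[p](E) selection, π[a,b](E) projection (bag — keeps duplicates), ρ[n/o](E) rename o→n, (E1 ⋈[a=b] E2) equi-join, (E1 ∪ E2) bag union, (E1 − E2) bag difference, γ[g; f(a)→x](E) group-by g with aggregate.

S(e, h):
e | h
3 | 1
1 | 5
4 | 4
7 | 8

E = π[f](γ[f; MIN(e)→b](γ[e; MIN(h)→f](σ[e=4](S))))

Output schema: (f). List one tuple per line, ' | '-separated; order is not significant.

Subexpression sizes:
  S → 4
  σ[e=4](S) → 1
  γ[e; MIN(h)→f](σ[e=4](S)) → 1
  γ[f; MIN(e)→b](γ[e; MIN(h)→f](σ[e=4](S))) → 1
  π[f](γ[f; MIN(e)→b](γ[e; MIN(h)→f](σ[e=4](S)))) → 1

== RESULT ==
f
4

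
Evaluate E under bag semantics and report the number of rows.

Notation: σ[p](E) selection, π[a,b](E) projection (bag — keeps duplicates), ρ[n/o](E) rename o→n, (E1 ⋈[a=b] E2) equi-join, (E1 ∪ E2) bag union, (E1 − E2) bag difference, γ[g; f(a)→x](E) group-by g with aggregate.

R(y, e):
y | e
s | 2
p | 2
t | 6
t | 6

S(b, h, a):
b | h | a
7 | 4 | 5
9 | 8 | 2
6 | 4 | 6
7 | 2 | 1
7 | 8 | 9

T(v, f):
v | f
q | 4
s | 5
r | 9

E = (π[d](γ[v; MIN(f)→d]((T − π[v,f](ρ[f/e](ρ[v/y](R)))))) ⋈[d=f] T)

Per-node cardinality:
  T → 3
  R → 4
  ρ[v/y](R) → 4
  ρ[f/e](ρ[v/y](R)) → 4
  π[v,f](ρ[f/e](ρ[v/y](R))) → 4
  (T − π[v,f](ρ[f/e](ρ[v/y](R)))) → 3
  γ[v; MIN(f)→d]((T − π[v,f](ρ[f/e](ρ[v/y](R))))) → 3
  π[d](γ[v; MIN(f)→d]((T − π[v,f](ρ[f/e](ρ[v/y](R)))))) → 3
  T → 3
  (π[d](γ[v; MIN(f)→d]((T − π[v,f](ρ[f/e](ρ[v/y](R)))))) ⋈[d=f] T) → 3

|E| = 3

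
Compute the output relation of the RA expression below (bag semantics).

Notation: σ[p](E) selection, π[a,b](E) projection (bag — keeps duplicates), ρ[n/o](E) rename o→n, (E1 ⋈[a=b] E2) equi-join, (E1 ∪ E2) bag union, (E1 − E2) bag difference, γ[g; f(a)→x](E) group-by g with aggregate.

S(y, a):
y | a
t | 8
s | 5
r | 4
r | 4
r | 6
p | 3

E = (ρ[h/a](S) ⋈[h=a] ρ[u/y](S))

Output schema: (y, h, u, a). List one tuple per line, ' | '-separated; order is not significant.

Per-node cardinality:
  S → 6
  ρ[h/a](S) → 6
  S → 6
  ρ[u/y](S) → 6
  (ρ[h/a](S) ⋈[h=a] ρ[u/y](S)) → 8

== RESULT ==
y | h | u | a
p | 3 | p | 3
r | 4 | r | 4
r | 4 | r | 4
r | 4 | r | 4
r | 4 | r | 4
r | 6 | r | 6
s | 5 | s | 5
t | 8 | t | 8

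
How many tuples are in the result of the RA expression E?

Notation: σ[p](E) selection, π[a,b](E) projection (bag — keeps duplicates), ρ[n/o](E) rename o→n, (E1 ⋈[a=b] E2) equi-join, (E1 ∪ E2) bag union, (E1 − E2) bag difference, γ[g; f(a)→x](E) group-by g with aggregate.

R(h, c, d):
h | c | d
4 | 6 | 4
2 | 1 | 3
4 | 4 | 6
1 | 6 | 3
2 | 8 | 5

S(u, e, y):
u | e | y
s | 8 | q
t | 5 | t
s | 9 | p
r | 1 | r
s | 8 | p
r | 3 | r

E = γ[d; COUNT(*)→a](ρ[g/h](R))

Subexpression sizes:
  R → 5
  ρ[g/h](R) → 5
  γ[d; COUNT(*)→a](ρ[g/h](R)) → 4

|E| = 4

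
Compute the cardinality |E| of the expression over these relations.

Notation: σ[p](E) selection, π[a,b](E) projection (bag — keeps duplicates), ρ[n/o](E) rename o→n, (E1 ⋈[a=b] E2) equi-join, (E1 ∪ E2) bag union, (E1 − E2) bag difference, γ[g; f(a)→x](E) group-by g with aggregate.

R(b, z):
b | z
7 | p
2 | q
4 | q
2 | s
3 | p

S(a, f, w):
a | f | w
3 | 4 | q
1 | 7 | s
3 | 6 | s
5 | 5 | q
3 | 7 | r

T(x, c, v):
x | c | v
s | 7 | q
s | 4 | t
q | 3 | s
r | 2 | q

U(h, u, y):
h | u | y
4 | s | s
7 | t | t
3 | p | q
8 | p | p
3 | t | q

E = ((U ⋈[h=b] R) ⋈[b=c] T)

Stepwise |·|:
  U → 5
  R → 5
  (U ⋈[h=b] R) → 4
  T → 4
  ((U ⋈[h=b] R) ⋈[b=c] T) → 4

|E| = 4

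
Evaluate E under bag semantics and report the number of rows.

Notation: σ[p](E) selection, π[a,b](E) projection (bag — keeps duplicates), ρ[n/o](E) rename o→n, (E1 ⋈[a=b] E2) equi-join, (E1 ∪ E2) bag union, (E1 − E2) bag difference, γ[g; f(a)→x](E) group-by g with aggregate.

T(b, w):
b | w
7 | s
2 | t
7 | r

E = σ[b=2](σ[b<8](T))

Subexpression sizes:
  T → 3
  σ[b<8](T) → 3
  σ[b=2](σ[b<8](T)) → 1

|E| = 1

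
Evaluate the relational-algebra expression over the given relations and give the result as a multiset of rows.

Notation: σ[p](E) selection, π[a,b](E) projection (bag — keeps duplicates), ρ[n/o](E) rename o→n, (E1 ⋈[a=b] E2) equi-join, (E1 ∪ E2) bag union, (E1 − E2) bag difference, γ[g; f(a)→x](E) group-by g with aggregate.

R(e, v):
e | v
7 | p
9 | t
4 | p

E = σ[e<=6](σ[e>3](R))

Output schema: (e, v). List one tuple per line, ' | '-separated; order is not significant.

Row counts bottom-up:
  R → 3
  σ[e>3](R) → 3
  σ[e<=6](σ[e>3](R)) → 1

== RESULT ==
e | v
4 | p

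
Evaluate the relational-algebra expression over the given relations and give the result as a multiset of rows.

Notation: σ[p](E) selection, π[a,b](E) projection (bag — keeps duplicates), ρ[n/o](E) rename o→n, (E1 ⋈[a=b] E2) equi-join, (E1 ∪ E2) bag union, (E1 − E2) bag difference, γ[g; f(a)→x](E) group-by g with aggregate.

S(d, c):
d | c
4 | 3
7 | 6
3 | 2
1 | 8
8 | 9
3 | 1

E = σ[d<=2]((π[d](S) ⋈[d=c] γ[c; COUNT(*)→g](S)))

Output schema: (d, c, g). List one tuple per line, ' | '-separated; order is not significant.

Per-node cardinality:
  S → 6
  π[d](S) → 6
  S → 6
  γ[c; COUNT(*)→g](S) → 6
  (π[d](S) ⋈[d=c] γ[c; COUNT(*)→g](S)) → 4
  σ[d<=2]((π[d](S) ⋈[d=c] γ[c; COUNT(*)→g](S))) → 1

== RESULT ==
d | c | g
1 | 1 | 1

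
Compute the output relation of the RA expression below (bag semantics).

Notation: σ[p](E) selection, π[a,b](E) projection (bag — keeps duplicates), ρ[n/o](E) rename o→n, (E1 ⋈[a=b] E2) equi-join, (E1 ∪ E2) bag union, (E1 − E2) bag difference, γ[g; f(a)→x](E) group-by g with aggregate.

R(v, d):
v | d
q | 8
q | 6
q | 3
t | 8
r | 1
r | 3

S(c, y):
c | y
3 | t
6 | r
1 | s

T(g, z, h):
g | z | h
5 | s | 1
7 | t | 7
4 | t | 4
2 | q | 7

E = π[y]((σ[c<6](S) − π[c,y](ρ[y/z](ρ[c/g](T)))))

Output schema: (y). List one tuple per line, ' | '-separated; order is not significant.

Stepwise |·|:
  S → 3
  σ[c<6](S) → 2
  T → 4
  ρ[c/g](T) → 4
  ρ[y/z](ρ[c/g](T)) → 4
  π[c,y](ρ[y/z](ρ[c/g](T))) → 4
  (σ[c<6](S) − π[c,y](ρ[y/z](ρ[c/g](T)))) → 2
  π[y]((σ[c<6](S) − π[c,y](ρ[y/z](ρ[c/g](T))))) → 2

== RESULT ==
y
s
t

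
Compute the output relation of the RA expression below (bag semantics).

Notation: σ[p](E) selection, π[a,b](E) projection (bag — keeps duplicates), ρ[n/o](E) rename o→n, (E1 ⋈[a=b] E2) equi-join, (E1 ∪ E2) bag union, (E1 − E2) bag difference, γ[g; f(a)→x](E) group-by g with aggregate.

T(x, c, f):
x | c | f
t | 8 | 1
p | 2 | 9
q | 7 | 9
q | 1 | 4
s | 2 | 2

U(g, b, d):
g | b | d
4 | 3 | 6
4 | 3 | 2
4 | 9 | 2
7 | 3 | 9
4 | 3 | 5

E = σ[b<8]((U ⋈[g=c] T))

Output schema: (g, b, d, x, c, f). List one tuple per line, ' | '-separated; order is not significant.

Stepwise |·|:
  U → 5
  T → 5
  (U ⋈[g=c] T) → 1
  σ[b<8]((U ⋈[g=c] T)) → 1

== RESULT ==
g | b | d | x | c | f
7 | 3 | 9 | q | 7 | 9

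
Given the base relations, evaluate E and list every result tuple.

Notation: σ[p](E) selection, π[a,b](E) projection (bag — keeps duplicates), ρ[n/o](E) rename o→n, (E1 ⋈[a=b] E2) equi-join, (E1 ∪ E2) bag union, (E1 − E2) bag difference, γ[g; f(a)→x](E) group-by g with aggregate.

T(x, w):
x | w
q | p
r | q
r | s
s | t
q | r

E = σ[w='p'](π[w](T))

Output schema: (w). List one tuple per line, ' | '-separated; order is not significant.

Subexpression sizes:
  T → 5
  π[w](T) → 5
  σ[w='p'](π[w](T)) → 1

== RESULT ==
w
p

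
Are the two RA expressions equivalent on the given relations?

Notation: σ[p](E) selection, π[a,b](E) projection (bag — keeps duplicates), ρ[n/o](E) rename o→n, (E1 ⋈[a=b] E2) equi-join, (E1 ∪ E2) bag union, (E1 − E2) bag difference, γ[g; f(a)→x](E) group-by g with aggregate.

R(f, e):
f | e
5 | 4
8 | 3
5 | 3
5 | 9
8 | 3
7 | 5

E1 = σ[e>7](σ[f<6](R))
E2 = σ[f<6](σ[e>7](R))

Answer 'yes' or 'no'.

E1 row counts bottom-up:
  R → 6
  σ[f<6](R) → 3
  σ[e>7](σ[f<6](R)) → 1
E2 row counts bottom-up:
  R → 6
  σ[e>7](R) → 1
  σ[f<6](σ[e>7](R)) → 1

E1 and E2 produce the same multiset:
f | e
5 | 9

yes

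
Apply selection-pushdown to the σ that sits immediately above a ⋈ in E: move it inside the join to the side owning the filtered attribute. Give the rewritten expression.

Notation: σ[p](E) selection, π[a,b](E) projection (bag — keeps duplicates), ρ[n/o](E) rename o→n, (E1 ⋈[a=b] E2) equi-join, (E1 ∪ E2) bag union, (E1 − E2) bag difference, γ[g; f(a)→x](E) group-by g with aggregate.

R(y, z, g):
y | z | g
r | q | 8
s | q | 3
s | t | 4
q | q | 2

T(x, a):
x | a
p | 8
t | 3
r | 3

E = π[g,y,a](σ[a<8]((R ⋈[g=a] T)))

σ filters on a, owned by the right side.
E' = π[g,y,a]((R ⋈[g=a] σ[a<8](T)))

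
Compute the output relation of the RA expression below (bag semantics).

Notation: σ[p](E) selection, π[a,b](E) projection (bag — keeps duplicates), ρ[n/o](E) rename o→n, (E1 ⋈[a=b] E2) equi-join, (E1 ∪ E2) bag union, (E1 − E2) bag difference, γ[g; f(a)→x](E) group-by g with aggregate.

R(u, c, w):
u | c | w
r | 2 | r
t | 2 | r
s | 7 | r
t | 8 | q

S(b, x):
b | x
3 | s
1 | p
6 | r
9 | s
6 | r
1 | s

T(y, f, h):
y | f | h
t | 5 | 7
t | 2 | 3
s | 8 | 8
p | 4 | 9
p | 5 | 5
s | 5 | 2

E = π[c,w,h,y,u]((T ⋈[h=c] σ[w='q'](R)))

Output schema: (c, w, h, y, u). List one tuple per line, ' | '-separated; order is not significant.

Row counts bottom-up:
  T → 6
  R → 4
  σ[w='q'](R) → 1
  (T ⋈[h=c] σ[w='q'](R)) → 1
  π[c,w,h,y,u]((T ⋈[h=c] σ[w='q'](R))) → 1

== RESULT ==
c | w | h | y | u
8 | q | 8 | s | t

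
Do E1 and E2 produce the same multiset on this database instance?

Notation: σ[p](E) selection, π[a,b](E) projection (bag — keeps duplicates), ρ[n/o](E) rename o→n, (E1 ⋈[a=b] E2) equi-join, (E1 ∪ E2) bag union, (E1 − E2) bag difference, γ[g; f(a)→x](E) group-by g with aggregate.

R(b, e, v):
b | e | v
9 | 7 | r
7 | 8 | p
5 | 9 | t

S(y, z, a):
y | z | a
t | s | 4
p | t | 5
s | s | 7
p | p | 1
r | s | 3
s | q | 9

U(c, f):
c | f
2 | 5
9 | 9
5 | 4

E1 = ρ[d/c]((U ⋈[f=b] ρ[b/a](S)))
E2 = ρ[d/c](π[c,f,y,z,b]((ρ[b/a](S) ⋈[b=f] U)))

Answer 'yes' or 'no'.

E1 per-node cardinality:
  U → 3
  S → 6
  ρ[b/a](S) → 6
  (U ⋈[f=b] ρ[b/a](S)) → 3
  ρ[d/c]((U ⋈[f=b] ρ[b/a](S))) → 3
E2 per-node cardinality:
  S → 6
  ρ[b/a](S) → 6
  U → 3
  (ρ[b/a](S) ⋈[b=f] U) → 3
  π[c,f,y,z,b]((ρ[b/a](S) ⋈[b=f] U)) → 3
  ρ[d/c](π[c,f,y,z,b]((ρ[b/a](S) ⋈[b=f] U))) → 3

E1 and E2 produce the same multiset:
d | f | y | z | b
2 | 5 | p | t | 5
5 | 4 | t | s | 4
9 | 9 | s | q | 9

yes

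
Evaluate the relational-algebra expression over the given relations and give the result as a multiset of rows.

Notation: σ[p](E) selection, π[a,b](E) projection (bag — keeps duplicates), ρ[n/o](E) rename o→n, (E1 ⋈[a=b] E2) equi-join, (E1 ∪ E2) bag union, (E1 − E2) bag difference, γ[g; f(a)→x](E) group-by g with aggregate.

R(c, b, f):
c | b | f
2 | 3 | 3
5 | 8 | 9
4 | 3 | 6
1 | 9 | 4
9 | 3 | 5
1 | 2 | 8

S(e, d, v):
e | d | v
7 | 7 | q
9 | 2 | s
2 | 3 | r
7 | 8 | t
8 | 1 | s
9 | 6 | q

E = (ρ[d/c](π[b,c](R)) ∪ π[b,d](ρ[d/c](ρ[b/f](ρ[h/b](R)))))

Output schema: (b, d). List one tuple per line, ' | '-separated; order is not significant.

Stepwise |·|:
  R → 6
  π[b,c](R) → 6
  ρ[d/c](π[b,c](R)) → 6
  R → 6
  ρ[h/b](R) → 6
  ρ[b/f](ρ[h/b](R)) → 6
  ρ[d/c](ρ[b/f](ρ[h/b](R))) → 6
  π[b,d](ρ[d/c](ρ[b/f](ρ[h/b](R)))) → 6
  (ρ[d/c](π[b,c](R)) ∪ π[b,d](ρ[d/c](ρ[b/f](ρ[h/b](R))))) → 12

== RESULT ==
b | d
2 | 1
3 | 2
3 | 2
3 | 4
3 | 9
4 | 1
5 | 9
6 | 4
8 | 1
8 | 5
9 | 1
9 | 5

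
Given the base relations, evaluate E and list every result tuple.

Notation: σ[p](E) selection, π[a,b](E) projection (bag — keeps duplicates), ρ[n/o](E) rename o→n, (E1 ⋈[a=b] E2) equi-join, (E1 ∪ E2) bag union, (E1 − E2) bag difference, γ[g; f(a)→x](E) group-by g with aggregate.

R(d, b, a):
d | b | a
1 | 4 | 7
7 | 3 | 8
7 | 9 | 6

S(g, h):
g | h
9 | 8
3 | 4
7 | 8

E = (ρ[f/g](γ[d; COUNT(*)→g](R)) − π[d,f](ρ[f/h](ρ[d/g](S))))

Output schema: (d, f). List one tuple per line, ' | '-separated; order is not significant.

Per-node cardinality:
  R → 3
  γ[d; COUNT(*)→g](R) → 2
  ρ[f/g](γ[d; COUNT(*)→g](R)) → 2
  S → 3
  ρ[d/g](S) → 3
  ρ[f/h](ρ[d/g](S)) → 3
  π[d,f](ρ[f/h](ρ[d/g](S))) → 3
  (ρ[f/g](γ[d; COUNT(*)→g](R)) − π[d,f](ρ[f/h](ρ[d/g](S)))) → 2

== RESULT ==
d | f
1 | 1
7 | 2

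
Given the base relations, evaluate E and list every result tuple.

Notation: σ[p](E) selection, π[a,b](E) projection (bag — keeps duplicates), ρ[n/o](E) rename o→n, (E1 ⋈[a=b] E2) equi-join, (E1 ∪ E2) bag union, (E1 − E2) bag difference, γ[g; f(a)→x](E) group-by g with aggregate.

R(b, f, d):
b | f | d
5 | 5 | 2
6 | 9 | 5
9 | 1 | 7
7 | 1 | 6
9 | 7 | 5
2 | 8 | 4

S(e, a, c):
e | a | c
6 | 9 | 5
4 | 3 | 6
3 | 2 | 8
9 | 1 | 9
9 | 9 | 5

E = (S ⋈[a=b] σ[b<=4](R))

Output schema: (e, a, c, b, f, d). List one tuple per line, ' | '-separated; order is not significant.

Stepwise |·|:
  S → 5
  R → 6
  σ[b<=4](R) → 1
  (S ⋈[a=b] σ[b<=4](R)) → 1

== RESULT ==
e | a | c | b | f | d
3 | 2 | 8 | 2 | 8 | 4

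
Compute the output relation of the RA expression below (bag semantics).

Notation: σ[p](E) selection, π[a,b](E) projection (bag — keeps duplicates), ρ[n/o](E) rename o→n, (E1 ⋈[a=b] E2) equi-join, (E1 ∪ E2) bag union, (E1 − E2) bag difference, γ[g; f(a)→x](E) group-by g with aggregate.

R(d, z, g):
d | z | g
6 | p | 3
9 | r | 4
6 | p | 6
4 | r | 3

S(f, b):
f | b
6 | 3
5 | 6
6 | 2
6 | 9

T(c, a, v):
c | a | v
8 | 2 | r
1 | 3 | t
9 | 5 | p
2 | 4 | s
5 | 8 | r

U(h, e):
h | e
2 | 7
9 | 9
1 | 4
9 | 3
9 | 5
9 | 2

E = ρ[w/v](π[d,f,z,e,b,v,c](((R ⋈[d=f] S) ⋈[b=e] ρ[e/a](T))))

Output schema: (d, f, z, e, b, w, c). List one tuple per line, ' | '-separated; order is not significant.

Stepwise |·|:
  R → 4
  S → 4
  (R ⋈[d=f] S) → 6
  T → 5
  ρ[e/a](T) → 5
  ((R ⋈[d=f] S) ⋈[b=e] ρ[e/a](T)) → 4
  π[d,f,z,e,b,v,c](((R ⋈[d=f] S) ⋈[b=e] ρ[e/a](T))) → 4
  ρ[w/v](π[d,f,z,e,b,v,c](((R ⋈[d=f] S) ⋈[b=e] ρ[e/a](T)))) → 4

== RESULT ==
d | f | z | e | b | w | c
6 | 6 | p | 2 | 2 | r | 8
6 | 6 | p | 2 | 2 | r | 8
6 | 6 | p | 3 | 3 | t | 1
6 | 6 | p | 3 | 3 | t | 1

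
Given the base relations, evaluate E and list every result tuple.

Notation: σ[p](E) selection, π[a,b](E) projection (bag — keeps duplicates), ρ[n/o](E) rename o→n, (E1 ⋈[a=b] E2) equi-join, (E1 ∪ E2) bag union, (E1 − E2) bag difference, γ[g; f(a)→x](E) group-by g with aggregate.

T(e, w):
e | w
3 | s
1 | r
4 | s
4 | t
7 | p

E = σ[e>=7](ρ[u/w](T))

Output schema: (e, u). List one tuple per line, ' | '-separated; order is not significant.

Row counts bottom-up:
  T → 5
  ρ[u/w](T) → 5
  σ[e>=7](ρ[u/w](T)) → 1

== RESULT ==
e | u
7 | p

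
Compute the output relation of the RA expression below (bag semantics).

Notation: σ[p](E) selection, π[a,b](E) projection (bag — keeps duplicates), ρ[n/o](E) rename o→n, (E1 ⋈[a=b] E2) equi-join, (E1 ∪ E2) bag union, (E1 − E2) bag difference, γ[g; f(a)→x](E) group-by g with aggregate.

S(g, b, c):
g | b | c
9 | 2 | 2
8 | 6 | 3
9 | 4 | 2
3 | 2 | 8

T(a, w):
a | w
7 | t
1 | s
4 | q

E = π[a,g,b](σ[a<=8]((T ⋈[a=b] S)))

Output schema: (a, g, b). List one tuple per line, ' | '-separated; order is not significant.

Stepwise |·|:
  T → 3
  S → 4
  (T ⋈[a=b] S) → 1
  σ[a<=8]((T ⋈[a=b] S)) → 1
  π[a,g,b](σ[a<=8]((T ⋈[a=b] S))) → 1

== RESULT ==
a | g | b
4 | 9 | 4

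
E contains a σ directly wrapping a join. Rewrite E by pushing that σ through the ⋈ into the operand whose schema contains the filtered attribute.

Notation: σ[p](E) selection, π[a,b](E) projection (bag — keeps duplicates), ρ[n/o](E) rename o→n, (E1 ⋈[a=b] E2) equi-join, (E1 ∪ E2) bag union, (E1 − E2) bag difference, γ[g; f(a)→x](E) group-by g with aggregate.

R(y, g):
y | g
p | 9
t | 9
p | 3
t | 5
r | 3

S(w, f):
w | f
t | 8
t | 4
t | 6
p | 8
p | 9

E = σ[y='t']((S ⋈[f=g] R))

σ filters on y, owned by the right side.
E' = (S ⋈[f=g] σ[y='t'](R))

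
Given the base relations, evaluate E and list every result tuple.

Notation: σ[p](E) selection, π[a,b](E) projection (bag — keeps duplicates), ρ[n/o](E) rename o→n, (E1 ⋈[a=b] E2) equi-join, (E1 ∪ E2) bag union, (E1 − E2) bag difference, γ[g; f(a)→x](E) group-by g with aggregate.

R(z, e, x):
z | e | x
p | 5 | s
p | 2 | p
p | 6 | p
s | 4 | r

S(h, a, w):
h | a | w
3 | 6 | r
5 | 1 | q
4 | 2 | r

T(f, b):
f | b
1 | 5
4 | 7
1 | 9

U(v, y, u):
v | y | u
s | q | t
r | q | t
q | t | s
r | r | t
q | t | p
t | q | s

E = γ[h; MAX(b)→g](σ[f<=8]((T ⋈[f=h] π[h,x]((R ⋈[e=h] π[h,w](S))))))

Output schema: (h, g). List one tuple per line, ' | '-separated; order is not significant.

Per-node cardinality:
  T → 3
  R → 4
  S → 3
  π[h,w](S) → 3
  (R ⋈[e=h] π[h,w](S)) → 2
  π[h,x]((R ⋈[e=h] π[h,w](S))) → 2
  (T ⋈[f=h] π[h,x]((R ⋈[e=h] π[h,w](S)))) → 1
  σ[f<=8]((T ⋈[f=h] π[h,x]((R ⋈[e=h] π[h,w](S))))) → 1
  γ[h; MAX(b)→g](σ[f<=8]((T ⋈[f=h] π[h,x]((R ⋈[e=h] π[h,w](S)))))) → 1

== RESULT ==
h | g
4 | 7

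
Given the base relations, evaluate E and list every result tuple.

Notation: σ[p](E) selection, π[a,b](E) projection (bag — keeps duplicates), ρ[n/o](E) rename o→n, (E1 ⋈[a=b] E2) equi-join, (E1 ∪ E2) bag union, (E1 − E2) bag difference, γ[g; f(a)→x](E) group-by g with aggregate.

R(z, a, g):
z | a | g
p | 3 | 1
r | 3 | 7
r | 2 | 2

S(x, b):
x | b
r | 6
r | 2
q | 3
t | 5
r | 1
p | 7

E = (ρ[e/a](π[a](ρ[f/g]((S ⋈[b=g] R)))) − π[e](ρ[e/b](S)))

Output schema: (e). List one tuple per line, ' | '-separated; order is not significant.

Stepwise |·|:
  S → 6
  R → 3
  (S ⋈[b=g] R) → 3
  ρ[f/g]((S ⋈[b=g] R)) → 3
  π[a](ρ[f/g]((S ⋈[b=g] R))) → 3
  ρ[e/a](π[a](ρ[f/g]((S ⋈[b=g] R)))) → 3
  S → 6
  ρ[e/b](S) → 6
  π[e](ρ[e/b](S)) → 6
  (ρ[e/a](π[a](ρ[f/g]((S ⋈[b=g] R)))) − π[e](ρ[e/b](S))) → 1

== RESULT ==
e
3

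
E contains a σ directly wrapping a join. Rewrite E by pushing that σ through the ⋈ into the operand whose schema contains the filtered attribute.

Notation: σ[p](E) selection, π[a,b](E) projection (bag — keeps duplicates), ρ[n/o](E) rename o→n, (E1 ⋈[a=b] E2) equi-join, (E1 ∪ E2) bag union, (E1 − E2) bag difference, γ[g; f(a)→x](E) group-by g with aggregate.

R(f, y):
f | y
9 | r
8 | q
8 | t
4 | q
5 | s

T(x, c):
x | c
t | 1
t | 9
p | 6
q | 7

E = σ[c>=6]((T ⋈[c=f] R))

σ filters on c, owned by the left side.
E' = (σ[c>=6](T) ⋈[c=f] R)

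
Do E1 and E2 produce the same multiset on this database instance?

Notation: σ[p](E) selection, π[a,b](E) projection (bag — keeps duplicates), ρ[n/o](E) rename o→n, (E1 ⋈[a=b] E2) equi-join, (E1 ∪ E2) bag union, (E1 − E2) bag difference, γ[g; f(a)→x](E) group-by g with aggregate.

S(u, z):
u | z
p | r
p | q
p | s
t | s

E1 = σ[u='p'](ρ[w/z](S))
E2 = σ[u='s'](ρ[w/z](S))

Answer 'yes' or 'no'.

E1 stepwise |·|:
  S → 4
  ρ[w/z](S) → 4
  σ[u='p'](ρ[w/z](S)) → 3
E2 stepwise |·|:
  S → 4
  ρ[w/z](S) → 4
  σ[u='s'](ρ[w/z](S)) → 0

E1 result:
u | w
p | q
p | r
p | s
E2 result:
u | w
(0 rows)
Witness: ('p', 's') appears 1× in E1 but 0× in E2.

no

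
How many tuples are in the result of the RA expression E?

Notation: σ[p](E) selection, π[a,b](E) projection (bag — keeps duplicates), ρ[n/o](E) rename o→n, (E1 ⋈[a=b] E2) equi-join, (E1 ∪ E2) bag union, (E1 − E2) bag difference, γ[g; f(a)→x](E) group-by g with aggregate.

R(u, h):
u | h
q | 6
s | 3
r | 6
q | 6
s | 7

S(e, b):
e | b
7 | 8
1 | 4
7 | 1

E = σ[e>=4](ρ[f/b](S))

Per-node cardinality:
  S → 3
  ρ[f/b](S) → 3
  σ[e>=4](ρ[f/b](S)) → 2

|E| = 2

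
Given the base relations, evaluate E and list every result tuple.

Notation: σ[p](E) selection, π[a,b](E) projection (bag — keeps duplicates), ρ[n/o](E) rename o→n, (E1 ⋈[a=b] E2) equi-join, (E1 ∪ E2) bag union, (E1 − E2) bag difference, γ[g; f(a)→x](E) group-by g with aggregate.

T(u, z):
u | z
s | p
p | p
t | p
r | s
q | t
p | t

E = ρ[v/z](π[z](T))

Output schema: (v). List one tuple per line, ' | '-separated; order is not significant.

Stepwise |·|:
  T → 6
  π[z](T) → 6
  ρ[v/z](π[z](T)) → 6

== RESULT ==
v
p
p
p
s
t
t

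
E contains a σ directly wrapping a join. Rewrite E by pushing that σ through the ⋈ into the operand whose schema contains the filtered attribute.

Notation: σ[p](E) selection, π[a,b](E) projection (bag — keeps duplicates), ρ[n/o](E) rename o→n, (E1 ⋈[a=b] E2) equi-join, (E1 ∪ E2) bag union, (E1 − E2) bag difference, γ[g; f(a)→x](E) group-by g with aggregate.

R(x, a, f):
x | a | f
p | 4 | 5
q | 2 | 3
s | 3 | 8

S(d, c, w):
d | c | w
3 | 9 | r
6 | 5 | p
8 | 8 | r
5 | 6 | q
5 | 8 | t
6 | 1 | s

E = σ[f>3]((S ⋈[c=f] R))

σ filters on f, owned by the right side.
E' = (S ⋈[c=f] σ[f>3](R))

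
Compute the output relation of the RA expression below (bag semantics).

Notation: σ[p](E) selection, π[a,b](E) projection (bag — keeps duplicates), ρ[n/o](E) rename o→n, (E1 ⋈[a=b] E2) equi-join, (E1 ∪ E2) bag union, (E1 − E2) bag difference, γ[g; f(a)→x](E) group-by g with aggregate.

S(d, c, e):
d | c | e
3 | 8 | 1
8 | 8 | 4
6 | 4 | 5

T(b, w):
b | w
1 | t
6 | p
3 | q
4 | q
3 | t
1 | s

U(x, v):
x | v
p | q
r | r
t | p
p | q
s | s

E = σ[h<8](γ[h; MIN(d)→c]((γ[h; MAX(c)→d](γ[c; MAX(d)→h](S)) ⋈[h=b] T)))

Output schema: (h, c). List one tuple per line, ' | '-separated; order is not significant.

Row counts bottom-up:
  S → 3
  γ[c; MAX(d)→h](S) → 2
  γ[h; MAX(c)→d](γ[c; MAX(d)→h](S)) → 2
  T → 6
  (γ[h; MAX(c)→d](γ[c; MAX(d)→h](S)) ⋈[h=b] T) → 1
  γ[h; MIN(d)→c]((γ[h; MAX(c)→d](γ[c; MAX(d)→h](S)) ⋈[h=b] T)) → 1
  σ[h<8](γ[h; MIN(d)→c]((γ[h; MAX(c)→d](γ[c; MAX(d)→h](S)) ⋈[h=b] T))) → 1

== RESULT ==
h | c
6 | 4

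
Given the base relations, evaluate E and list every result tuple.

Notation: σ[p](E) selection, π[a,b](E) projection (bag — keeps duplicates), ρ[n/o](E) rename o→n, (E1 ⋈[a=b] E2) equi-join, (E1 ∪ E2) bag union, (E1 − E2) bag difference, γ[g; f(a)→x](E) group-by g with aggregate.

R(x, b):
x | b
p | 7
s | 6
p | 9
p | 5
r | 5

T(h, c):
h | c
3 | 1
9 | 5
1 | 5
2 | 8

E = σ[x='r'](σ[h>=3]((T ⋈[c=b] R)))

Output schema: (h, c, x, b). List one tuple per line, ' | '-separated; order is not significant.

Row counts bottom-up:
  T → 4
  R → 5
  (T ⋈[c=b] R) → 4
  σ[h>=3]((T ⋈[c=b] R)) → 2
  σ[x='r'](σ[h>=3]((T ⋈[c=b] R))) → 1

== RESULT ==
h | c | x | b
9 | 5 | r | 5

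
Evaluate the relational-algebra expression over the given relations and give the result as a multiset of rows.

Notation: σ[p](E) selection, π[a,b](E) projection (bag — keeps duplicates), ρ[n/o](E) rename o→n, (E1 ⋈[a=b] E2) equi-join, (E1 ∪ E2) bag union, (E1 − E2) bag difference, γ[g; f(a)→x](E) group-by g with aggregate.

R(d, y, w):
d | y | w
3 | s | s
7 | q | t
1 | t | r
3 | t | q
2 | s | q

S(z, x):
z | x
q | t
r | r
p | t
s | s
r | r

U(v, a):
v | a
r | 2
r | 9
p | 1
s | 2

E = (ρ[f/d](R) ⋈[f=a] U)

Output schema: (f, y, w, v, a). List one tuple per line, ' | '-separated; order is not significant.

Subexpression sizes:
  R → 5
  ρ[f/d](R) → 5
  U → 4
  (ρ[f/d](R) ⋈[f=a] U) → 3

== RESULT ==
f | y | w | v | a
1 | t | r | p | 1
2 | s | q | r | 2
2 | s | q | s | 2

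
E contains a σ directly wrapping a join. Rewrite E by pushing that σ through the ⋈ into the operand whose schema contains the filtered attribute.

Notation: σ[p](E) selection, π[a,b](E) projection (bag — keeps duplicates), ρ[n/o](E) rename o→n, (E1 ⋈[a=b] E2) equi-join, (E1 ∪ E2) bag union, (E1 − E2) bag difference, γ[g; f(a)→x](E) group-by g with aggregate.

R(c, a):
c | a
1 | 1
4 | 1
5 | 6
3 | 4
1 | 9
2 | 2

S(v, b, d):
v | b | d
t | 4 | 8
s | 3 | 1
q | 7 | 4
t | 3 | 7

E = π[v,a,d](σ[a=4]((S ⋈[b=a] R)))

σ filters on a, owned by the right side.
E' = π[v,a,d]((S ⋈[b=a] σ[a=4](R)))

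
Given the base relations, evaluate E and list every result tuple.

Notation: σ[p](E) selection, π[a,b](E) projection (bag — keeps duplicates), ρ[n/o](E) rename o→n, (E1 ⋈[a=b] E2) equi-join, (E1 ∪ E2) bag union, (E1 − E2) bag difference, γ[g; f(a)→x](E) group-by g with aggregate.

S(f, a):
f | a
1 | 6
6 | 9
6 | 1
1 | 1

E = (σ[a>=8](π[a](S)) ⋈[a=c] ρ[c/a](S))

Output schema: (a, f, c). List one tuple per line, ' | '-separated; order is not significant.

Row counts bottom-up:
  S → 4
  π[a](S) → 4
  σ[a>=8](π[a](S)) → 1
  S → 4
  ρ[c/a](S) → 4
  (σ[a>=8](π[a](S)) ⋈[a=c] ρ[c/a](S)) → 1

== RESULT ==
a | f | c
9 | 6 | 9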